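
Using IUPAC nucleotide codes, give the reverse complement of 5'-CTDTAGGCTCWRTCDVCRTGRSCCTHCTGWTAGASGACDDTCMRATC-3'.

5'-GATYKGAHHGTCSTCTAWCAGDAGGSYCAYGBHGAYWGAGCCTAHAG-3'

Standard pairs A↔T, G↔C; ambiguity codes pair R↔Y, M↔K, W↔W, S↔S, D↔H, V↔B. Complement (GAHATCCGAGWYAGHBGYACYSGGADGACWATCTSCTGHHAGKYTAG), then reverse for 5'→3'.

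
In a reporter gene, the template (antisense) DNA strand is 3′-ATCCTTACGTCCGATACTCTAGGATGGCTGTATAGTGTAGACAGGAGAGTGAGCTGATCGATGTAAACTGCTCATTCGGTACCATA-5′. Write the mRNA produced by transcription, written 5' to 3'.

Reading the template 3'→5' as shown, RNA polymerase pairs each base (A→U, T→A, G↔C) to build mRNA 5'→3' directly.

5'-UAGGAAUGCAGGCUAUGAGAUCCUACCGACAUAUCACAUCUGUCCUCUCACUCGACUAGCUACAUUUGACGAGUAAGCCAUGGUAU-3'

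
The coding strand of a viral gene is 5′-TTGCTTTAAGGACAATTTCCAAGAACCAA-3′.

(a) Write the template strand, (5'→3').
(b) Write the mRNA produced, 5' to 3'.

(a) 5'-TTGGTTCTTGGAAATTGTCCTTAAAGCAA-3'
(b) 5'-UUGCUUUAAGGACAAUUUCCAAGAACCAA-3'

(a) The template strand is the reverse complement of the coding strand: complement AACGAAATTCCTGTTAAAGGTTCTTGGTT, then reverse.
(b) mRNA matches the coding strand with T→U.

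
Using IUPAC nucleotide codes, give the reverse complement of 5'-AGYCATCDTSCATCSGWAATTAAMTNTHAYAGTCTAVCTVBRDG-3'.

Standard pairs A↔T, G↔C; ambiguity codes pair R↔Y, M↔K, W↔W, S↔S, B↔V, D↔H, N↔N. Complement (TCRGTAGHASGTAGSCWTTAATTKANADTRTCAGATBGABVYHC), then reverse for 5'→3'.

5′-CHYVBAGBTAGACTRTDANAKTTAATTWCSGATGSAHGATGRCT-3′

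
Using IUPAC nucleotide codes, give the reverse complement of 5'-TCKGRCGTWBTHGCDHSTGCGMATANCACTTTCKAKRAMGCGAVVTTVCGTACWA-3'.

Standard pairs A↔T, G↔C; ambiguity codes pair R↔Y, M↔K, W↔W, S↔S, B↔V, D↔H, N↔N. Complement (AGMCYGCAWVADCGHDSACGCKTATNGTGAAAGMTMYTKCGCTBBAABGCATGWT), then reverse for 5'→3'.

5'-TWGTACGBAABBTCGCKTYMTMGAAAGTGNTATKCGCASDHGCDAVWACGYCMGA-3'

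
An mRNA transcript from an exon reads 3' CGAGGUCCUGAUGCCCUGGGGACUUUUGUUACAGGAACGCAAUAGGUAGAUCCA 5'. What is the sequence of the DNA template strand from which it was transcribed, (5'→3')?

Written 5'→3' the mRNA is ACCUAGAUGGAUAACGCAAGGACAUUGUUUUCAGGGGUCCCGUAGUCCUGGAGC, so the coding DNA strand is ACCTAGATGGATAACGCAAGGACATTGTTTTCAGGGGTCCCGTAGTCCTGGAGC. The template is its reverse complement.

5'-GCTCCAGGACTACGGGACCCCTGAAAACAATGTCCTTGCGTTATCCATCTAGGT-3'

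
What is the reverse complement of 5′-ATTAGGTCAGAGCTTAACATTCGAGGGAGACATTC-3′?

5'-GAATGTCTCCCTCGAATGTTAAGCTCTGACCTAAT-3'

Reading the sequence 3'→5' and pairing each base (A↔T, G↔C) gives the reverse complement directly.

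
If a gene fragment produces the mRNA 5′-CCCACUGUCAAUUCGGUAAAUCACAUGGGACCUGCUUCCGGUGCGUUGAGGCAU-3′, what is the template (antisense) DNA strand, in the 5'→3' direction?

Replace U with T to get the coding DNA strand: CCCACTGTCAATTCGGTAAATCACATGGGACCTGCTTCCGGTGCGTTGAGGCAT. The template strand is its reverse complement (complement GGGTGACAGTTAAGCCATTTAGTGTACCCTGGACGAAGGCCACGCAACTCCGTA, then reverse).

5'-ATGCCTCAACGCACCGGAAGCAGGTCCCATGTGATTTACCGAATTGACAGTGGG-3'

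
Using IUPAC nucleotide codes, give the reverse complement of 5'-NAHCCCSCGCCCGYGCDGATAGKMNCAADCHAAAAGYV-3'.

Standard pairs A↔T, G↔C; ambiguity codes pair Y↔R, M↔K, S↔S, D↔H, V↔B, N↔N. Complement (NTDGGGSGCGGGCRCGHCTATCMKNGTTHGDTTTTCRB), then reverse for 5'→3'.

5'-BRCTTTTDGHTTGNKMCTATCHGCRCGGGCGSGGGDTN-3'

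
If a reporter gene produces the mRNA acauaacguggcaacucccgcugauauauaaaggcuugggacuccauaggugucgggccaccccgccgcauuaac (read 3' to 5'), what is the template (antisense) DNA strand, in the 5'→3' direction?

5'-TGTATTGCACCGTTGAGGGCGACTATATATTTCCGAACCCTGAGGTATCCACAGCCCGGTGGGGCGGCGTAATTG-3'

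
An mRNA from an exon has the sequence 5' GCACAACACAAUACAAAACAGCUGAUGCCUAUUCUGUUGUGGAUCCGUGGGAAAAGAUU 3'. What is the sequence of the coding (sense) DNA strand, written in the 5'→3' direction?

5′-GCACAACACAATACAAAACAGCTGATGCCTATTCTGTTGTGGATCCGTGGGAAAAGATT-3′

The coding DNA strand has the same 5'→3' sequence as the mRNA with U replaced by T.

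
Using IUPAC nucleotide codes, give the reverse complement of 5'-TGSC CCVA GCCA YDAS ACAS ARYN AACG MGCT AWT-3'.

5'-AWTAGCKCGTTNRYTSTGTSTHRTGGCTBGGGSCA-3'

Standard pairs A↔T, G↔C; ambiguity codes pair R↔Y, M↔K, W↔W, S↔S, D↔H, V↔B, N↔N. Complement (ACSGGGBTCGGTRHTSTGTSTYRNTTGCKCGATWA), then reverse for 5'→3'.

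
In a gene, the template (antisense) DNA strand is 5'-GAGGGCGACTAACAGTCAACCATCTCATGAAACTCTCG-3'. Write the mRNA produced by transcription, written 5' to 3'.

5′-CGAGAGUUUCAUGAGAUGGUUGACUGUUAGUCGCCCUC-3′

RNA polymerase reads the template 3'→5' and synthesizes mRNA 5'→3' by base-pairing (A→U, T→A, G↔C). The complement of the template is CTCCCGCTGATTGTCAGTTGGTAGAGTACTTTGAGAGC; antiparallel, so 5'→3' the coding strand is CGAGAGTTTCATGAGATGGTTGACTGTTAGTCGCCCTC. Replace T with U for the mRNA.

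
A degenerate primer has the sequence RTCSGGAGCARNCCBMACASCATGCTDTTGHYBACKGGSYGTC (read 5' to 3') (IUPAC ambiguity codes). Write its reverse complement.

5'-GACRSCCMGTVRDCAAHAGCATGSTGTKVGGNYTGCTCCSGAY-3'

Standard pairs A↔T, G↔C; ambiguity codes pair R↔Y, M↔K, S↔S, B↔V, D↔H, N↔N. Complement (YAGSCCTCGTYNGGVKTGTSGTACGAHAACDRVTGMCCSRCAG), then reverse for 5'→3'.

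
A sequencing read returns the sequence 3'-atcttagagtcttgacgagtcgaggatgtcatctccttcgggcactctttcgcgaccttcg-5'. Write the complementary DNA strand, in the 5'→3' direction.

5'-TAGAATCTCAGAACTGCTCAGCTCCTACAGTAGAGGAAGCCCGTGAGAAAGCGCTGGAAGC-3'

The strand is given 3'→5', so its complement runs 5'→3' in the same left-to-right order: pair each base A↔T, G↔C.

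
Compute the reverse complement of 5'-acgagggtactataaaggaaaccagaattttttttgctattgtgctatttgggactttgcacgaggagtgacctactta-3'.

Reading the sequence 3'→5' and pairing each base (A↔T, G↔C) gives the reverse complement directly.

5'-TAAGTAGGTCACTCCTCGTGCAAAGTCCCAAATAGCACAATAGCAAAAAAAATTCTGGTTTCCTTTATAGTACCCTCGT-3'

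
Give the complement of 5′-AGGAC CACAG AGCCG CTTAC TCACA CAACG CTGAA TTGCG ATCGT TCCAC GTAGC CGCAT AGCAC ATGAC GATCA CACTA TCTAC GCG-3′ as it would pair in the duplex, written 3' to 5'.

Base-pairing A↔T, G↔C gives the complement. The complementary strand is antiparallel, so paired with a 5'→3' strand it runs 3'→5'.

3'-TCCTGGTGTCTCGGCGAATGAGTGTGTTGCGACTTAACGCTAGCAAGGTGCATCGGCGTATCGTGTACTGCTAGTGTGATAGATGCGC-5'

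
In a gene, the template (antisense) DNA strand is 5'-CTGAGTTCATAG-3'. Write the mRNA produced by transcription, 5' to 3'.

5′-CUAUGAACUCAG-3′

The mRNA has the sequence of the coding strand (reverse complement of the template) with T→U. Reverse complement of CTGAGTTCATAG is CTATGAACTCAG; then T→U.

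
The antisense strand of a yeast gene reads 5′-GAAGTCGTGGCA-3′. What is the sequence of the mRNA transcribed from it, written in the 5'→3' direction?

5'-UGCCACGACUUC-3'

The mRNA has the sequence of the coding strand (reverse complement of the template) with T→U. Reverse complement of GAAGTCGTGGCA is TGCCACGACTTC; then T→U.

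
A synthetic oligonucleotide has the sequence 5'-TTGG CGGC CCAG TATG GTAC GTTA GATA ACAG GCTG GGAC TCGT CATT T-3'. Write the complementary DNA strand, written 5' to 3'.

5'-AAATGACGAGTCCCAGCCTGTTATCTAACGTACCATACTGGGCCGCCAA-3'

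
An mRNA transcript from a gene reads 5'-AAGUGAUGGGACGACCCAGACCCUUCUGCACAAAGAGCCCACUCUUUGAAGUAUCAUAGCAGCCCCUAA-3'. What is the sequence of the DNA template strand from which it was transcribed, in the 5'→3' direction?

5'-TTAGGGGCTGCTATGATACTTCAAAGAGTGGGCTCTTTGTGCAGAAGGGTCTGGGTCGTCCCATCACTT-3'

Replace U with T to get the coding DNA strand: AAGTGATGGGACGACCCAGACCCTTCTGCACAAAGAGCCCACTCTTTGAAGTATCATAGCAGCCCCTAA. The template strand is its reverse complement (complement TTCACTACCCTGCTGGGTCTGGGAAGACGTGTTTCTCGGGTGAGAAACTTCATAGTATCGTCGGGGATT, then reverse).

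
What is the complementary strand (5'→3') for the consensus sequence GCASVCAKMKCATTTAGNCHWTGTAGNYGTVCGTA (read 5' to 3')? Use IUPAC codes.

5′-TACGBACRNCTACAWDGNCTAAATGMKMTGBSTGC-3′

Standard pairs A↔T, G↔C; ambiguity codes pair Y↔R, M↔K, W↔W, S↔S, H↔D, V↔B, N↔N. Complement (CGTSBGTMKMGTAAATCNGDWACATCNRCABGCAT), then reverse for 5'→3'.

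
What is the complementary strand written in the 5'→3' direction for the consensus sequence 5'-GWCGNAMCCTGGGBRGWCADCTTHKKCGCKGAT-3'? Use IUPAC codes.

5'-ATCMGCGMMDAAGHTGWCYVCCCAGGKTNCGWC-3'

Standard pairs A↔T, G↔C; ambiguity codes pair R↔Y, M↔K, W↔W, B↔V, D↔H, N↔N. Complement (CWGCNTKGGACCCVYCWGTHGAADMMGCGMCTA), then reverse for 5'→3'.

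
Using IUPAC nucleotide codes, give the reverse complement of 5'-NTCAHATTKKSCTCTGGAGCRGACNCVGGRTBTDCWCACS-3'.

Standard pairs A↔T, G↔C; ambiguity codes pair R↔Y, K↔M, W↔W, S↔S, B↔V, D↔H, N↔N. Complement (NAGTDTAAMMSGAGACCTCGYCTGNGBCCYAVAHGWGTGS), then reverse for 5'→3'.

5′-SGTGWGHAVAYCCBGNGTCYGCTCCAGAGSMMAATDTGAN-3′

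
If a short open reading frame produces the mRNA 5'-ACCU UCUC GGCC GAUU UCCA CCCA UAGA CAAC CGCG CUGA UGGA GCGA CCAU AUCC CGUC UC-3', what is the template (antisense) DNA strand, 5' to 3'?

Replace U with T to get the coding DNA strand: ACCTTCTCGGCCGATTTCCACCCATAGACAACCGCGCTGATGGAGCGACCATATCCCGTCTC. The template strand is its reverse complement (complement TGGAAGAGCCGGCTAAAGGTGGGTATCTGTTGGCGCGACTACCTCGCTGGTATAGGGCAGAG, then reverse).

5'-GAGACGGGATATGGTCGCTCCATCAGCGCGGTTGTCTATGGGTGGAAATCGGCCGAGAAGGT-3'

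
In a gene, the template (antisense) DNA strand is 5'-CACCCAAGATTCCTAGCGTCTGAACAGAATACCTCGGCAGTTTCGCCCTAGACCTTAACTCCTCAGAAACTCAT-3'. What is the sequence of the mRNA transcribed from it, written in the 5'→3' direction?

5'-AUGAGUUUCUGAGGAGUUAAGGUCUAGGGCGAAACUGCCGAGGUAUUCUGUUCAGACGCUAGGAAUCUUGGGUG-3'

The mRNA has the sequence of the coding strand (reverse complement of the template) with T→U. Reverse complement of CACCCAAGATTCCTAGCGTCTGAACAGAATACCTCGGCAGTTTCGCCCTAGACCTTAACTCCTCAGAAACTCAT is ATGAGTTTCTGAGGAGTTAAGGTCTAGGGCGAAACTGCCGAGGTATTCTGTTCAGACGCTAGGAATCTTGGGTG; then T→U.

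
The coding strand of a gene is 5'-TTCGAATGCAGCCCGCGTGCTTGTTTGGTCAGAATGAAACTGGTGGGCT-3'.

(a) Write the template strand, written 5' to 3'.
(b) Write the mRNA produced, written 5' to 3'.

(a) The template strand is the reverse complement of the coding strand: complement AAGCTTACGTCGGGCGCACGAACAAACCAGTCTTACTTTGACCACCCGA, then reverse.
(b) mRNA matches the coding strand with T→U.

(a) 5'-AGCCCACCAGTTTCATTCTGACCAAACAAGCACGCGGGCTGCATTCGAA-3'
(b) 5'-UUCGAAUGCAGCCCGCGUGCUUGUUUGGUCAGAAUGAAACUGGUGGGCU-3'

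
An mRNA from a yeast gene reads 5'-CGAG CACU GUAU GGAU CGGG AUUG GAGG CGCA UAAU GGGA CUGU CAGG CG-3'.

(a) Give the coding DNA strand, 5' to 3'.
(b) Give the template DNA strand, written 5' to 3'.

(a) The coding strand matches the mRNA with U→T.
(b) The template strand is the reverse complement of the coding strand.

(a) 5'-CGAGCACTGTATGGATCGGGATTGGAGGCGCATAATGGGACTGTCAGGCG-3'
(b) 5'-CGCCTGACAGTCCCATTATGCGCCTCCAATCCCGATCCATACAGTGCTCG-3'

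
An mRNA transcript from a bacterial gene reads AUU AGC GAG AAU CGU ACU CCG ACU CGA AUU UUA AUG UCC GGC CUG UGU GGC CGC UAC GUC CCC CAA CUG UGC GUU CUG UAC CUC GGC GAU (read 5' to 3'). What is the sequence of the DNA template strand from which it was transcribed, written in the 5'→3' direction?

5'-ATCGCCGAGGTACAGAACGCACAGTTGGGGGACGTAGCGGCCACACAGGCCGGACATTAAAATTCGAGTCGGAGTACGATTCTCGCTAAT-3'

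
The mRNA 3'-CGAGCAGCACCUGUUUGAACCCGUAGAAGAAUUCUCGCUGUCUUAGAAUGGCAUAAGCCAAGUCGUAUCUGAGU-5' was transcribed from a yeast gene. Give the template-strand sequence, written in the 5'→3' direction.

5′-GCTCGTCGTGGACAAACTTGGGCATCTTCTTAAGAGCGACAGAATCTTACCGTATTCGGTTCAGCATAGACTCA-3′

Written 5'→3' the mRNA is UGAGUCUAUGCUGAACCGAAUACGGUAAGAUUCUGUCGCUCUUAAGAAGAUGCCCAAGUUUGUCCACGACGAGC, so the coding DNA strand is TGAGTCTATGCTGAACCGAATACGGTAAGATTCTGTCGCTCTTAAGAAGATGCCCAAGTTTGTCCACGACGAGC. The template is its reverse complement.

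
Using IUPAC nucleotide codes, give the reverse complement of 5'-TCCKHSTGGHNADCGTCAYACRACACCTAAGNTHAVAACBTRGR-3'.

5'-YCYAVGTTBTDANCTTAGGTGTYGTRTGACGHTNDCCASDMGGA-3'

Standard pairs A↔T, G↔C; ambiguity codes pair R↔Y, K↔M, S↔S, B↔V, D↔H, N↔N. Complement (AGGMDSACCDNTHGCAGTRTGYTGTGGATTCNADTBTTGVAYCY), then reverse for 5'→3'.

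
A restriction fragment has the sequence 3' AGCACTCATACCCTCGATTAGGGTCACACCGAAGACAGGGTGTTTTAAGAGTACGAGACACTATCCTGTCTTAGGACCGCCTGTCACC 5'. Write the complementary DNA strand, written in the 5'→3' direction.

5′-TCGTGAGTATGGGAGCTAATCCCAGTGTGGCTTCTGTCCCACAAAATTCTCATGCTCTGTGATAGGACAGAATCCTGGCGGACAGTGG-3′

The strand is given 3'→5', so its complement runs 5'→3' in the same left-to-right order: pair each base A↔T, G↔C.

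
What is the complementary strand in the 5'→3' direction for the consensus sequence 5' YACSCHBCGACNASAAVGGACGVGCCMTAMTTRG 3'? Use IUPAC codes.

Standard pairs A↔T, G↔C; ambiguity codes pair R↔Y, M↔K, S↔S, B↔V, H↔D, N↔N. Complement (RTGSGDVGCTGNTSTTBCCTGCBCGGKATKAAYC), then reverse for 5'→3'.

5′-CYAAKTAKGGCBCGTCCBTTSTNGTCGVDGSGTR-3′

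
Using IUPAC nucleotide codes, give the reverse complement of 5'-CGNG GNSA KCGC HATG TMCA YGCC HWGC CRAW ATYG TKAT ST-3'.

5'-ASATMACRATWTYGGCWDGGCRTGKACATDGCGMTSNCCNCG-3'

Standard pairs A↔T, G↔C; ambiguity codes pair R↔Y, M↔K, W↔W, S↔S, H↔D, N↔N. Complement (GCNCCNSTMGCGDTACAKGTRCGGDWCGGYTWTARCAMTASA), then reverse for 5'→3'.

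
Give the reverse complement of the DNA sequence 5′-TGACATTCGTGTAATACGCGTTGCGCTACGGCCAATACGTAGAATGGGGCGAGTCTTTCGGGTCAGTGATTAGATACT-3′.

Complement each base (A↔T, G↔C): ACTGTAAGCACATTATGCGCAACGCGATGCCGGTTATGCATCTTACCCCGCTCAGAAAGCCCAGTCACTAATCTATGA. Then reverse.

5'-AGTATCTAATCACTGACCCGAAAGACTCGCCCCATTCTACGTATTGGCCGTAGCGCAACGCGTATTACACGAATGTCA-3'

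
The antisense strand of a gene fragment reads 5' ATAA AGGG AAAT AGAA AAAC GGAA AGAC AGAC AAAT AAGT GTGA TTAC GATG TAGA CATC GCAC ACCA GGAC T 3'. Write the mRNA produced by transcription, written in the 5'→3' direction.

5'-AGUCCUGGUGUGCGAUGUCUACAUCGUAAUCACACUUAUUUGUCUGUCUUUCCGUUUUUCUAUUUCCCUUUAU-3'

RNA polymerase reads the template 3'→5' and synthesizes mRNA 5'→3' by base-pairing (A→U, T→A, G↔C). The complement of the template is TATTTCCCTTTATCTTTTTGCCTTTCTGTCTGTTTATTCACACTAATGCTACATCTGTAGCGTGTGGTCCTGA; antiparallel, so 5'→3' the coding strand is AGTCCTGGTGTGCGATGTCTACATCGTAATCACACTTATTTGTCTGTCTTTCCGTTTTTCTATTTCCCTTTAT. Replace T with U for the mRNA.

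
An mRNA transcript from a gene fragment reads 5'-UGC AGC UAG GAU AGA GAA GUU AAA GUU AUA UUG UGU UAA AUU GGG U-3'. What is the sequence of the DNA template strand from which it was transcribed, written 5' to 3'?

5'-ACCCAATTTAACACAATATAACTTTAACTTCTCTATCCTAGCTGCA-3'

Replace U with T to get the coding DNA strand: TGCAGCTAGGATAGAGAAGTTAAAGTTATATTGTGTTAAATTGGGT. The template strand is its reverse complement (complement ACGTCGATCCTATCTCTTCAATTTCAATATAACACAATTTAACCCA, then reverse).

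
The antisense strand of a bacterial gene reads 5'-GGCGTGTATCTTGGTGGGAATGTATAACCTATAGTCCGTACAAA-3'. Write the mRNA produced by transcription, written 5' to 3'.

RNA polymerase reads the template 3'→5' and synthesizes mRNA 5'→3' by base-pairing (A→U, T→A, G↔C). The complement of the template is CCGCACATAGAACCACCCTTACATATTGGATATCAGGCATGTTT; antiparallel, so 5'→3' the coding strand is TTTGTACGGACTATAGGTTATACATTCCCACCAAGATACACGCC. Replace T with U for the mRNA.

5'-UUUGUACGGACUAUAGGUUAUACAUUCCCACCAAGAUACACGCC-3'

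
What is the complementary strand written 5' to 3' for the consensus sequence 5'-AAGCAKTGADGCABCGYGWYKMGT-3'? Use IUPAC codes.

Standard pairs A↔T, G↔C; ambiguity codes pair Y↔R, M↔K, W↔W, B↔V, D↔H. Complement (TTCGTMACTHCGTVGCRCWRMKCA), then reverse for 5'→3'.

5′-ACKMRWCRCGVTGCHTCAMTGCTT-3′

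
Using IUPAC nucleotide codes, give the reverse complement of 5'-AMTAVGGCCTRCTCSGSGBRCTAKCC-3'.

5'-GGMTAGYVCSCSGAGYAGGCCBTAKT-3'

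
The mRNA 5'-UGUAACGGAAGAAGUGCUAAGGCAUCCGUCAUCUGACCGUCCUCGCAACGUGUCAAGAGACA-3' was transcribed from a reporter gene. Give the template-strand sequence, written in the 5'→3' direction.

5'-TGTCTCTTGACACGTTGCGAGGACGGTCAGATGACGGATGCCTTAGCACTTCTTCCGTTACA-3'

Replace U with T to get the coding DNA strand: TGTAACGGAAGAAGTGCTAAGGCATCCGTCATCTGACCGTCCTCGCAACGTGTCAAGAGACA. The template strand is its reverse complement (complement ACATTGCCTTCTTCACGATTCCGTAGGCAGTAGACTGGCAGGAGCGTTGCACAGTTCTCTGT, then reverse).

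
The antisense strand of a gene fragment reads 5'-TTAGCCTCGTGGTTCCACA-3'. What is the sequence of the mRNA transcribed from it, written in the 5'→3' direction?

5'-UGUGGAACCACGAGGCUAA-3'

The mRNA has the sequence of the coding strand (reverse complement of the template) with T→U. Reverse complement of TTAGCCTCGTGGTTCCACA is TGTGGAACCACGAGGCTAA; then T→U.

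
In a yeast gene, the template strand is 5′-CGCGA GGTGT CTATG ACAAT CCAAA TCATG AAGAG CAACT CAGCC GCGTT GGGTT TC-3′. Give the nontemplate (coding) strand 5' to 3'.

5'-GAAACCCAACGCGGCTGAGTTGCTCTTCATGATTTGGATTGTCATAGACACCTCGCG-3'

The coding strand is complementary and antiparallel to the template: take the complement (A↔T, G↔C) and reverse.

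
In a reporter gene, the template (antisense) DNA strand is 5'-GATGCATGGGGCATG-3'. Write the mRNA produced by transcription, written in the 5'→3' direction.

5'-CAUGCCCCAUGCAUC-3'

RNA polymerase reads the template 3'→5' and synthesizes mRNA 5'→3' by base-pairing (A→U, T→A, G↔C). The complement of the template is CTACGTACCCCGTAC; antiparallel, so 5'→3' the coding strand is CATGCCCCATGCATC. Replace T with U for the mRNA.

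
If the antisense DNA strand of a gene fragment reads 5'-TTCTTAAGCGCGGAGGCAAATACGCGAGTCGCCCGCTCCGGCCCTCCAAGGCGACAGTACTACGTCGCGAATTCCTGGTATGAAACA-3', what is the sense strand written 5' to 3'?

The coding strand is complementary and antiparallel to the template: take the complement (A↔T, G↔C) and reverse.

5'-TGTTTCATACCAGGAATTCGCGACGTAGTACTGTCGCCTTGGAGGGCCGGAGCGGGCGACTCGCGTATTTGCCTCCGCGCTTAAGAA-3'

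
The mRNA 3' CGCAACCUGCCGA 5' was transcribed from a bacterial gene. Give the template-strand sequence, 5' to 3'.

5'-GCGTTGGACGGCT-3'

Written 5'→3' the mRNA is AGCCGUCCAACGC, so the coding DNA strand is AGCCGTCCAACGC. The template is its reverse complement.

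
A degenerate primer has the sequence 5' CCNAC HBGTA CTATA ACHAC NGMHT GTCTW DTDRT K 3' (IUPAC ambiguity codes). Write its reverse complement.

Standard pairs A↔T, G↔C; ambiguity codes pair R↔Y, M↔K, W↔W, B↔V, D↔H, N↔N. Complement (GGNTGDVCATGATATTGDTGNCKDACAGAWHAHYAM), then reverse for 5'→3'.

5'-MAYHAHWAGACADKCNGTDGTTATAGTACVDGTNGG-3'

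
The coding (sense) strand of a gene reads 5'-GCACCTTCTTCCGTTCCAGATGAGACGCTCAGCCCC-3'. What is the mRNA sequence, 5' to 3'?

5'-GCACCUUCUUCCGUUCCAGAUGAGACGCUCAGCCCC-3'

The mRNA is synthesized from the template strand, so it matches the coding strand with T replaced by U.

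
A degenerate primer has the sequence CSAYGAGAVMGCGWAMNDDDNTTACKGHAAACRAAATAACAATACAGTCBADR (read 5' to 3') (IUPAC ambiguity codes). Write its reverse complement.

Standard pairs A↔T, G↔C; ambiguity codes pair R↔Y, M↔K, W↔W, S↔S, B↔V, D↔H, N↔N. Complement (GSTRCTCTBKCGCWTKNHHHNAATGMCDTTTGYTTTATTGTTATGTCAGVTHY), then reverse for 5'→3'.

5'-YHTVGACTGTATTGTTATTTYGTTTDCMGTAANHHHNKTWCGCKBTCTCRTSG-3'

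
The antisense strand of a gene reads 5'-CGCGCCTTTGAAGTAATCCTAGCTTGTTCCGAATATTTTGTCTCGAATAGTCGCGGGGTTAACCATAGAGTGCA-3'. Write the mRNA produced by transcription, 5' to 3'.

5'-UGCACUCUAUGGUUAACCCCGCGACUAUUCGAGACAAAAUAUUCGGAACAAGCUAGGAUUACUUCAAAGGCGCG-3'

The mRNA has the sequence of the coding strand (reverse complement of the template) with T→U. Reverse complement of CGCGCCTTTGAAGTAATCCTAGCTTGTTCCGAATATTTTGTCTCGAATAGTCGCGGGGTTAACCATAGAGTGCA is TGCACTCTATGGTTAACCCCGCGACTATTCGAGACAAAATATTCGGAACAAGCTAGGATTACTTCAAAGGCGCG; then T→U.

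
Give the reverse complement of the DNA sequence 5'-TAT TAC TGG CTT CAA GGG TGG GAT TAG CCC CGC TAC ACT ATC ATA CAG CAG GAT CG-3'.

5′-CGATCCTGCTGTATGATAGTGTAGCGGGGCTAATCCCACCCTTGAAGCCAGTAATA-3′

Reading the sequence 3'→5' and pairing each base (A↔T, G↔C) gives the reverse complement directly.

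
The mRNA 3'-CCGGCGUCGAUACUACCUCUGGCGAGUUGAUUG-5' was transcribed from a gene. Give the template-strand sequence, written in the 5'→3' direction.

Written 5'→3' the mRNA is GUUAGUUGAGCGGUCUCCAUCAUAGCUGCGGCC, so the coding DNA strand is GTTAGTTGAGCGGTCTCCATCATAGCTGCGGCC. The template is its reverse complement.

5'-GGCCGCAGCTATGATGGAGACCGCTCAACTAAC-3'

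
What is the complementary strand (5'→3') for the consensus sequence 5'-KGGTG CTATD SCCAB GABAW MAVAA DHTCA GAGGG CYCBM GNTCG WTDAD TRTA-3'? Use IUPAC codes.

Standard pairs A↔T, G↔C; ambiguity codes pair R↔Y, M↔K, W↔W, S↔S, B↔V, D↔H, N↔N. Complement (MCCACGATAHSGGTVCTVTWKTBTTHDAGTCTCCCGRGVKCNAGCWAHTHAYAT), then reverse for 5'→3'.

5'-TAYAHTHAWCGANCKVGRGCCCTCTGADHTTBTKWTVTCVTGGSHATAGCACCM-3'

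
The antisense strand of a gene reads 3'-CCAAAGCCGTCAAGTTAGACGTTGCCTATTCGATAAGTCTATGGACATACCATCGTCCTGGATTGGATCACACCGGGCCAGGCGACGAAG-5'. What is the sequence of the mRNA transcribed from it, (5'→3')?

5'-GGUUUCGGCAGUUCAAUCUGCAACGGAUAAGCUAUUCAGAUACCUGUAUGGUAGCAGGACCUAACCUAGUGUGGCCCGGUCCGCUGCUUC-3'

Reading the template 3'→5' as shown, RNA polymerase pairs each base (A→U, T→A, G↔C) to build mRNA 5'→3' directly.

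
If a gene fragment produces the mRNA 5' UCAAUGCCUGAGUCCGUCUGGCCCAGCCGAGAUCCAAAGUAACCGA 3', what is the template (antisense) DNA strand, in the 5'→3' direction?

5'-TCGGTTACTTTGGATCTCGGCTGGGCCAGACGGACTCAGGCATTGA-3'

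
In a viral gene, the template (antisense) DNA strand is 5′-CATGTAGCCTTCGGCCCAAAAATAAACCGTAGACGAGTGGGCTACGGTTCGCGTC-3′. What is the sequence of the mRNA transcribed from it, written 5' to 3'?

The mRNA has the sequence of the coding strand (reverse complement of the template) with T→U. Reverse complement of CATGTAGCCTTCGGCCCAAAAATAAACCGTAGACGAGTGGGCTACGGTTCGCGTC is GACGCGAACCGTAGCCCACTCGTCTACGGTTTATTTTTGGGCCGAAGGCTACATG; then T→U.

5'-GACGCGAACCGUAGCCCACUCGUCUACGGUUUAUUUUUGGGCCGAAGGCUACAUG-3'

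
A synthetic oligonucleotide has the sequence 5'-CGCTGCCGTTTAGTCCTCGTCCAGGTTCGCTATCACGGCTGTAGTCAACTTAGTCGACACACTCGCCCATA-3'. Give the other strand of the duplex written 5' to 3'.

5'-TATGGGCGAGTGTGTCGACTAAGTTGACTACAGCCGTGATAGCGAACCTGGACGAGGACTAAACGGCAGCG-3'

The complement of CGCTGCCGTTTAGTCCTCGTCCAGGTTCGCTATCACGGCTGTAGTCAACTTAGTCGACACACTCGCCCATA is GCGACGGCAAATCAGGAGCAGGTCCAAGCGATAGTGCCGACATCAGTTGAATCAGCTGTGTGAGCGGGTAT (A↔T, G↔C). DNA strands are antiparallel, so the complementary strand runs 3'→5'; reversing gives the 5'→3' form.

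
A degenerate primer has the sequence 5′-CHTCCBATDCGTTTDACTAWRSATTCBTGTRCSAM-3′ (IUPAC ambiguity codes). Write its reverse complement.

Standard pairs A↔T, G↔C; ambiguity codes pair R↔Y, M↔K, W↔W, S↔S, B↔V, D↔H. Complement (GDAGGVTAHGCAAAHTGATWYSTAAGVACAYGSTK), then reverse for 5'→3'.

5′-KTSGYACAVGAATSYWTAGTHAAACGHATVGGADG-3′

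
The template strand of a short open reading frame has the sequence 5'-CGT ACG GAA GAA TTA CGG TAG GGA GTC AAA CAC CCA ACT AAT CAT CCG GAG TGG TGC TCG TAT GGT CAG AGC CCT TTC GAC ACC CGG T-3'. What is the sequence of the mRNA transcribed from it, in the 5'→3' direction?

RNA polymerase reads the template 3'→5' and synthesizes mRNA 5'→3' by base-pairing (A→U, T→A, G↔C). The complement of the template is GCATGCCTTCTTAATGCCATCCCTCAGTTTGTGGGTTGATTAGTAGGCCTCACCACGAGCATACCAGTCTCGGGAAAGCTGTGGGCCA; antiparallel, so 5'→3' the coding strand is ACCGGGTGTCGAAAGGGCTCTGACCATACGAGCACCACTCCGGATGATTAGTTGGGTGTTTGACTCCCTACCGTAATTCTTCCGTACG. Replace T with U for the mRNA.

5'-ACCGGGUGUCGAAAGGGCUCUGACCAUACGAGCACCACUCCGGAUGAUUAGUUGGGUGUUUGACUCCCUACCGUAAUUCUUCCGUACG-3'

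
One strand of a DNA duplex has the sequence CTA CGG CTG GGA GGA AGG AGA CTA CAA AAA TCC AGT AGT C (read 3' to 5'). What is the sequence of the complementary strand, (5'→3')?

5′-GATGCCGACCCTCCTTCCTCTGATGTTTTTAGGTCATCAG-3′

The strand is given 3'→5', so its complement runs 5'→3' in the same left-to-right order: pair each base A↔T, G↔C.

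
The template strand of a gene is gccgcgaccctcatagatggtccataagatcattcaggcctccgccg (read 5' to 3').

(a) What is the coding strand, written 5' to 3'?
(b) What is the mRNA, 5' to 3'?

(a) 5'-CGGCGGAGGCCTGAATGATCTTATGGACCATCTATGAGGGTCGCGGC-3'
(b) 5'-CGGCGGAGGCCUGAAUGAUCUUAUGGACCAUCUAUGAGGGUCGCGGC-3'

(a) The coding strand is the reverse complement of the template: complement CGGCGCTGGGAGTATCTACCAGGTATTCTAGTAAGTCCGGAGGCGGC, then reverse.
(b) mRNA has the coding-strand sequence with T→U.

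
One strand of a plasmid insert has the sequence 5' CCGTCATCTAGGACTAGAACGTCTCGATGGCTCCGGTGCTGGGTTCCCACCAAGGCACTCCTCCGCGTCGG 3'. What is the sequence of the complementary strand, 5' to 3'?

5′-CCGACGCGGAGGAGTGCCTTGGTGGGAACCCAGCACCGGAGCCATCGAGACGTTCTAGTCCTAGATGACGG-3′

The complement of CCGTCATCTAGGACTAGAACGTCTCGATGGCTCCGGTGCTGGGTTCCCACCAAGGCACTCCTCCGCGTCGG is GGCAGTAGATCCTGATCTTGCAGAGCTACCGAGGCCACGACCCAAGGGTGGTTCCGTGAGGAGGCGCAGCC (A↔T, G↔C). DNA strands are antiparallel, so the complementary strand runs 3'→5'; reversing gives the 5'→3' form.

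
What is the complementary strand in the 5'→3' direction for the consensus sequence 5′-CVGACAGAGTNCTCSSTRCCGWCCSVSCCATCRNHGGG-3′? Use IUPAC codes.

Standard pairs A↔T, G↔C; ambiguity codes pair R↔Y, W↔W, S↔S, H↔D, V↔B, N↔N. Complement (GBCTGTCTCANGAGSSAYGGCWGGSBSGGTAGYNDCCC), then reverse for 5'→3'.

5'-CCCDNYGATGGSBSGGWCGGYASSGAGNACTCTGTCBG-3'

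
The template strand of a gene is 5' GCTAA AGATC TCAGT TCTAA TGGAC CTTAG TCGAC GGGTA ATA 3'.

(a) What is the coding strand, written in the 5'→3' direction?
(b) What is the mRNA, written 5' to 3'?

(a) The coding strand is the reverse complement of the template: complement CGATTTCTAGAGTCAAGATTACCTGGAATCAGCTGCCCATTAT, then reverse.
(b) mRNA has the coding-strand sequence with T→U.

(a) 5′-TATTACCCGTCGACTAAGGTCCATTAGAACTGAGATCTTTAGC-3′
(b) 5'-UAUUACCCGUCGACUAAGGUCCAUUAGAACUGAGAUCUUUAGC-3'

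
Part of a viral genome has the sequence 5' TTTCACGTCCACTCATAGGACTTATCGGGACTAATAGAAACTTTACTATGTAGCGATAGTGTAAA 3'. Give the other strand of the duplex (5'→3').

Pairing A↔T and G↔C gives AAAGTGCAGGTGAGTATCCTGAATAGCCCTGATTATCTTTGAAATGATACATCGCTATCACATTT, running 3'→5'. Reverse for the 5'→3' convention.

5'-TTTACACTATCGCTACATAGTAAAGTTTCTATTAGTCCCGATAAGTCCTATGAGTGGACGTGAAA-3'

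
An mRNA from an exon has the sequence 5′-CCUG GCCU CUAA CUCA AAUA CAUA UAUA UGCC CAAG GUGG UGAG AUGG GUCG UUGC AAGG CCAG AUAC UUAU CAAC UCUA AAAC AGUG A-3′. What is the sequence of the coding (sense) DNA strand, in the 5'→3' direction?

The coding DNA strand has the same 5'→3' sequence as the mRNA with U replaced by T.

5'-CCTGGCCTCTAACTCAAATACATATATATGCCCAAGGTGGTGAGATGGGTCGTTGCAAGGCCAGATACTTATCAACTCTAAAACAGTGA-3'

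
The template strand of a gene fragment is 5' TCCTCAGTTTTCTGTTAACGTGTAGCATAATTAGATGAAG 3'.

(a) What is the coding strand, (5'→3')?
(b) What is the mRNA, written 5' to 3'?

(a) The coding strand is the reverse complement of the template: complement AGGAGTCAAAAGACAATTGCACATCGTATTAATCTACTTC, then reverse.
(b) mRNA has the coding-strand sequence with T→U.

(a) 5'-CTTCATCTAATTATGCTACACGTTAACAGAAAACTGAGGA-3'
(b) 5'-CUUCAUCUAAUUAUGCUACACGUUAACAGAAAACUGAGGA-3'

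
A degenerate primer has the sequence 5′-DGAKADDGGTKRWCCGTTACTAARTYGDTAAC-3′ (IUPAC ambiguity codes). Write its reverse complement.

5′-GTTAHCRAYTTAGTAACGGWYMACCHHTMTCH-3′

Standard pairs A↔T, G↔C; ambiguity codes pair R↔Y, K↔M, W↔W, D↔H. Complement (HCTMTHHCCAMYWGGCAATGATTYARCHATTG), then reverse for 5'→3'.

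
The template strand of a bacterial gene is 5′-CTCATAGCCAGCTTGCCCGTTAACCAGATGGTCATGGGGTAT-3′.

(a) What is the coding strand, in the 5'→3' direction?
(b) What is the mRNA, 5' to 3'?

(a) The coding strand is the reverse complement of the template: complement GAGTATCGGTCGAACGGGCAATTGGTCTACCAGTACCCCATA, then reverse.
(b) mRNA has the coding-strand sequence with T→U.

(a) 5'-ATACCCCATGACCATCTGGTTAACGGGCAAGCTGGCTATGAG-3'
(b) 5'-AUACCCCAUGACCAUCUGGUUAACGGGCAAGCUGGCUAUGAG-3'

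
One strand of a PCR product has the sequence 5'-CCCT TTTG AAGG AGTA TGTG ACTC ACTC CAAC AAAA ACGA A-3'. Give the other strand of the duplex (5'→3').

5'-TTCGTTTTTGTTGGAGTGAGTCACATACTCCTTCAAAAGGG-3'

Pairing A↔T and G↔C gives GGGAAAACTTCCTCATACACTGAGTGAGGTTGTTTTTGCTT, running 3'→5'. Reverse for the 5'→3' convention.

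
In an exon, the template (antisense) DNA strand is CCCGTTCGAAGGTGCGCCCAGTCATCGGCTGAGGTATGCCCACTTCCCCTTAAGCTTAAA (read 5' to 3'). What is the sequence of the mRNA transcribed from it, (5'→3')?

RNA polymerase reads the template 3'→5' and synthesizes mRNA 5'→3' by base-pairing (A→U, T→A, G↔C). The complement of the template is GGGCAAGCTTCCACGCGGGTCAGTAGCCGACTCCATACGGGTGAAGGGGAATTCGAATTT; antiparallel, so 5'→3' the coding strand is TTTAAGCTTAAGGGGAAGTGGGCATACCTCAGCCGATGACTGGGCGCACCTTCGAACGGG. Replace T with U for the mRNA.

5'-UUUAAGCUUAAGGGGAAGUGGGCAUACCUCAGCCGAUGACUGGGCGCACCUUCGAACGGG-3'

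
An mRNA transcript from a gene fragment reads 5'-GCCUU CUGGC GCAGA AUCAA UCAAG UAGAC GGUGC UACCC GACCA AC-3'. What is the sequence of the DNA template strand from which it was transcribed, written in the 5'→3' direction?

Replace U with T to get the coding DNA strand: GCCTTCTGGCGCAGAATCAATCAAGTAGACGGTGCTACCCGACCAAC. The template strand is its reverse complement (complement CGGAAGACCGCGTCTTAGTTAGTTCATCTGCCACGATGGGCTGGTTG, then reverse).

5'-GTTGGTCGGGTAGCACCGTCTACTTGATTGATTCTGCGCCAGAAGGC-3'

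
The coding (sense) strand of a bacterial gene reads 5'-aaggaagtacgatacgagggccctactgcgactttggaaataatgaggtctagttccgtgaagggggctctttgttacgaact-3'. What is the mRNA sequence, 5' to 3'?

The mRNA is synthesized from the template strand, so it matches the coding strand with T replaced by U.

5'-AAGGAAGUACGAUACGAGGGCCCUACUGCGACUUUGGAAAUAAUGAGGUCUAGUUCCGUGAAGGGGGCUCUUUGUUACGAACU-3'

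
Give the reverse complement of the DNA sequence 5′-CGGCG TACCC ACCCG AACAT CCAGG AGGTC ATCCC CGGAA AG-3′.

5'-CTTTCCGGGGATGACCTCCTGGATGTTCGGGTGGGTACGCCG-3'

Complement each base (A↔T, G↔C): GCCGCATGGGTGGGCTTGTAGGTCCTCCAGTAGGGGCCTTTC. Then reverse.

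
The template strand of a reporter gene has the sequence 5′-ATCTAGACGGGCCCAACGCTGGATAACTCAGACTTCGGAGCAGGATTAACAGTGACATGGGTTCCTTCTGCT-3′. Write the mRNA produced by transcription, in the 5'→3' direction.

RNA polymerase reads the template 3'→5' and synthesizes mRNA 5'→3' by base-pairing (A→U, T→A, G↔C). The complement of the template is TAGATCTGCCCGGGTTGCGACCTATTGAGTCTGAAGCCTCGTCCTAATTGTCACTGTACCCAAGGAAGACGA; antiparallel, so 5'→3' the coding strand is AGCAGAAGGAACCCATGTCACTGTTAATCCTGCTCCGAAGTCTGAGTTATCCAGCGTTGGGCCCGTCTAGAT. Replace T with U for the mRNA.

5'-AGCAGAAGGAACCCAUGUCACUGUUAAUCCUGCUCCGAAGUCUGAGUUAUCCAGCGUUGGGCCCGUCUAGAU-3'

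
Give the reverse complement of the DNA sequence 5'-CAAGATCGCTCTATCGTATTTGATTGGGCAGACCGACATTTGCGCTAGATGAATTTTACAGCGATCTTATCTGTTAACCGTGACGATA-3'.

5'-TATCGTCACGGTTAACAGATAAGATCGCTGTAAAATTCATCTAGCGCAAATGTCGGTCTGCCCAATCAAATACGATAGAGCGATCTTG-3'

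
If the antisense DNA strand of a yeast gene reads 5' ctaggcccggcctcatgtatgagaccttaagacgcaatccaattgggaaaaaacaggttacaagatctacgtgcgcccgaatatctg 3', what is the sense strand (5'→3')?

5′-CAGATATTCGGGCGCACGTAGATCTTGTAACCTGTTTTTTCCCAATTGGATTGCGTCTTAAGGTCTCATACATGAGGCCGGGCCTAG-3′

The coding strand is complementary and antiparallel to the template: take the complement (A↔T, G↔C) and reverse.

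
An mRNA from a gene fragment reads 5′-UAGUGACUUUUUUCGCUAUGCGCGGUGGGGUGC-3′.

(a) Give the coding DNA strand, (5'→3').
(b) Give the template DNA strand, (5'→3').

(a) 5′-TAGTGACTTTTTTCGCTATGCGCGGTGGGGTGC-3′
(b) 5'-GCACCCCACCGCGCATAGCGAAAAAAGTCACTA-3'

(a) The coding strand matches the mRNA with U→T.
(b) The template strand is the reverse complement of the coding strand.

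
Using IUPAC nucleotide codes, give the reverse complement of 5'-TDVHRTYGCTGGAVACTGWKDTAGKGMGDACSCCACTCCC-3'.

Standard pairs A↔T, G↔C; ambiguity codes pair R↔Y, M↔K, W↔W, S↔S, D↔H, V↔B. Complement (AHBDYARCGACCTBTGACWMHATCMCKCHTGSGGTGAGGG), then reverse for 5'→3'.

5'-GGGAGTGGSGTHCKCMCTAHMWCAGTBTCCAGCRAYDBHA-3'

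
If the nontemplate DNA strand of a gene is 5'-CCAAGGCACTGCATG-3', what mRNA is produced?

5′-CCAAGGCACUGCAUG-3′

mRNA has the coding-strand sequence with U in place of T.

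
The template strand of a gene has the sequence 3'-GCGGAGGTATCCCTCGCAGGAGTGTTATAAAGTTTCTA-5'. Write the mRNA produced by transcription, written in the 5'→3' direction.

5'-CGCCUCCAUAGGGAGCGUCCUCACAAUAUUUCAAAGAU-3'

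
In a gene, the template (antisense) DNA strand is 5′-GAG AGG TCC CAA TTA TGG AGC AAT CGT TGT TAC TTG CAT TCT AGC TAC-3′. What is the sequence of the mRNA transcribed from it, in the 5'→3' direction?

5'-GUAGCUAGAAUGCAAGUAACAACGAUUGCUCCAUAAUUGGGACCUCUC-3'

The mRNA has the sequence of the coding strand (reverse complement of the template) with T→U. Reverse complement of GAGAGGTCCCAATTATGGAGCAATCGTTGTTACTTGCATTCTAGCTAC is GTAGCTAGAATGCAAGTAACAACGATTGCTCCATAATTGGGACCTCTC; then T→U.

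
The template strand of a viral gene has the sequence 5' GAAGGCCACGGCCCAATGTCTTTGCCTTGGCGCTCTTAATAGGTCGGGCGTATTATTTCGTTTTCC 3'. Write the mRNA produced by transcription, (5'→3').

5'-GGAAAACGAAAUAAUACGCCCGACCUAUUAAGAGCGCCAAGGCAAAGACAUUGGGCCGUGGCCUUC-3'

RNA polymerase reads the template 3'→5' and synthesizes mRNA 5'→3' by base-pairing (A→U, T→A, G↔C). The complement of the template is CTTCCGGTGCCGGGTTACAGAAACGGAACCGCGAGAATTATCCAGCCCGCATAATAAAGCAAAAGG; antiparallel, so 5'→3' the coding strand is GGAAAACGAAATAATACGCCCGACCTATTAAGAGCGCCAAGGCAAAGACATTGGGCCGTGGCCTTC. Replace T with U for the mRNA.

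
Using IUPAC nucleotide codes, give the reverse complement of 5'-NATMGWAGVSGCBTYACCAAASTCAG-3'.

Standard pairs A↔T, G↔C; ambiguity codes pair Y↔R, M↔K, W↔W, S↔S, B↔V, N↔N. Complement (NTAKCWTCBSCGVARTGGTTTSAGTC), then reverse for 5'→3'.

5′-CTGASTTTGGTRAVGCSBCTWCKATN-3′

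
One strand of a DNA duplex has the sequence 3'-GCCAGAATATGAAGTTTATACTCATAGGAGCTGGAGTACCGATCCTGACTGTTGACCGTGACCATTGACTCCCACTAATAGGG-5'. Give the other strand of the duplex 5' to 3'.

The strand is given 3'→5', so its complement runs 5'→3' in the same left-to-right order: pair each base A↔T, G↔C.

5′-CGGTCTTATACTTCAAATATGAGTATCCTCGACCTCATGGCTAGGACTGACAACTGGCACTGGTAACTGAGGGTGATTATCCC-3′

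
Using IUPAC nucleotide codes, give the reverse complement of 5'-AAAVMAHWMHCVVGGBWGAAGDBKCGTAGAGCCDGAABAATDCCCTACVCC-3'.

Standard pairs A↔T, G↔C; ambiguity codes pair M↔K, W↔W, B↔V, D↔H. Complement (TTTBKTDWKDGBBCCVWCTTCHVMGCATCTCGGHCTTVTTAHGGGATGBGG), then reverse for 5'→3'.

5'-GGBGTAGGGHATTVTTCHGGCTCTACGMVHCTTCWVCCBBGDKWDTKBTTT-3'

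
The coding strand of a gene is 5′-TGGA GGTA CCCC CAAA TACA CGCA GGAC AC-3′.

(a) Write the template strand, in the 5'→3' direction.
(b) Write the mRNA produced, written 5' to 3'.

(a) 5'-GTGTCCTGCGTGTATTTGGGGGTACCTCCA-3'
(b) 5'-UGGAGGUACCCCCAAAUACACGCAGGACAC-3'

(a) The template strand is the reverse complement of the coding strand: complement ACCTCCATGGGGGTTTATGTGCGTCCTGTG, then reverse.
(b) mRNA matches the coding strand with T→U.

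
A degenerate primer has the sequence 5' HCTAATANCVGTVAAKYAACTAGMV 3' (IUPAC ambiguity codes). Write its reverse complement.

5'-BKCTAGTTRMTTBACBGNTATTAGD-3'

Standard pairs A↔T, G↔C; ambiguity codes pair Y↔R, M↔K, H↔D, V↔B, N↔N. Complement (DGATTATNGBCABTTMRTTGATCKB), then reverse for 5'→3'.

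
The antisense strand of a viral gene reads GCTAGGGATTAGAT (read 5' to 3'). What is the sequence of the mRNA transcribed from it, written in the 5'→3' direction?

The mRNA has the sequence of the coding strand (reverse complement of the template) with T→U. Reverse complement of GCTAGGGATTAGAT is ATCTAATCCCTAGC; then T→U.

5'-AUCUAAUCCCUAGC-3'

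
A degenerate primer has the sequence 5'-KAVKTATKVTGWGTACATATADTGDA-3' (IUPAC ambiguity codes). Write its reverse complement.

Standard pairs A↔T, G↔C; ambiguity codes pair K↔M, W↔W, D↔H, V↔B. Complement (MTBMATAMBACWCATGTATATHACHT), then reverse for 5'→3'.

5'-THCAHTATATGTACWCABMATAMBTM-3'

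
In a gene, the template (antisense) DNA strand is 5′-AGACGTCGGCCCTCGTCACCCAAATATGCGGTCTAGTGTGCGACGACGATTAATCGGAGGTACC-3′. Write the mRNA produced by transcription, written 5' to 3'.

The mRNA has the sequence of the coding strand (reverse complement of the template) with T→U. Reverse complement of AGACGTCGGCCCTCGTCACCCAAATATGCGGTCTAGTGTGCGACGACGATTAATCGGAGGTACC is GGTACCTCCGATTAATCGTCGTCGCACACTAGACCGCATATTTGGGTGACGAGGGCCGACGTCT; then T→U.

5'-GGUACCUCCGAUUAAUCGUCGUCGCACACUAGACCGCAUAUUUGGGUGACGAGGGCCGACGUCU-3'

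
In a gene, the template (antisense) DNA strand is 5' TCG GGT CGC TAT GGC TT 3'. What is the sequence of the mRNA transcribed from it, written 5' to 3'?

5′-AAGCCAUAGCGACCCGA-3′

The mRNA has the sequence of the coding strand (reverse complement of the template) with T→U. Reverse complement of TCGGGTCGCTATGGCTT is AAGCCATAGCGACCCGA; then T→U.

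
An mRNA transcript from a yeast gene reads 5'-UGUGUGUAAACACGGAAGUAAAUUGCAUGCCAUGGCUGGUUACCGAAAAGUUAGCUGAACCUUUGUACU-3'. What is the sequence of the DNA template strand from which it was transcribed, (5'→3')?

5'-AGTACAAAGGTTCAGCTAACTTTTCGGTAACCAGCCATGGCATGCAATTTACTTCCGTGTTTACACACA-3'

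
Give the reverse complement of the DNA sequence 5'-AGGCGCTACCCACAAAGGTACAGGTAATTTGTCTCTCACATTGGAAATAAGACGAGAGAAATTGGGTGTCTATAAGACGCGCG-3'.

Reading the sequence 3'→5' and pairing each base (A↔T, G↔C) gives the reverse complement directly.

5'-CGCGCGTCTTATAGACACCCAATTTCTCTCGTCTTATTTCCAATGTGAGAGACAAATTACCTGTACCTTTGTGGGTAGCGCCT-3'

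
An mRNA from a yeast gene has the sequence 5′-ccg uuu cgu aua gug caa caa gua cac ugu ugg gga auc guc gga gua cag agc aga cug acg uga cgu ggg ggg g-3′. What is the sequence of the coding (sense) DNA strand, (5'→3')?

The coding DNA strand has the same 5'→3' sequence as the mRNA with U replaced by T.

5'-CCGTTTCGTATAGTGCAACAAGTACACTGTTGGGGAATCGTCGGAGTACAGAGCAGACTGACGTGACGTGGGGGGG-3'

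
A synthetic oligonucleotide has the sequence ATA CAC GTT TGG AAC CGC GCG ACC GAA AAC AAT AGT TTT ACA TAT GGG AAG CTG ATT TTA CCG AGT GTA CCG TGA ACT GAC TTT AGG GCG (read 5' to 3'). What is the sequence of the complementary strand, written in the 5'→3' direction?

5'-CGCCCTAAAGTCAGTTCACGGTACACTCGGTAAAATCAGCTTCCCATATGTAAAACTATTGTTTTCGGTCGCGCGGTTCCAAACGTGTAT-3'

The complement of ATACACGTTTGGAACCGCGCGACCGAAAACAATAGTTTTACATATGGGAAGCTGATTTTACCGAGTGTACCGTGAACTGACTTTAGGGCG is TATGTGCAAACCTTGGCGCGCTGGCTTTTGTTATCAAAATGTATACCCTTCGACTAAAATGGCTCACATGGCACTTGACTGAAATCCCGC (A↔T, G↔C). DNA strands are antiparallel, so the complementary strand runs 3'→5'; reversing gives the 5'→3' form.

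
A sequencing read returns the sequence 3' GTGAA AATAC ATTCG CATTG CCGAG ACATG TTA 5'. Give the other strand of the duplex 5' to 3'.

5'-CACTTTTATGTAAGCGTAACGGCTCTGTACAAT-3'

The strand is given 3'→5', so its complement runs 5'→3' in the same left-to-right order: pair each base A↔T, G↔C.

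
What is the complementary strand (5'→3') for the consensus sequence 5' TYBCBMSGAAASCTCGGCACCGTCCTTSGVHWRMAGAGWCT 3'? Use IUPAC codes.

Standard pairs A↔T, G↔C; ambiguity codes pair R↔Y, M↔K, W↔W, S↔S, B↔V, H↔D. Complement (ARVGVKSCTTTSGAGCCGTGGCAGGAASCBDWYKTCTCWGA), then reverse for 5'→3'.

5′-AGWCTCTKYWDBCSAAGGACGGTGCCGAGSTTTCSKVGVRA-3′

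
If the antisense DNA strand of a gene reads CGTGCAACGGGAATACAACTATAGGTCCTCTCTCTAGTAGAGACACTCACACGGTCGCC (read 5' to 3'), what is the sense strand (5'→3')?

5'-GGCGACCGTGTGAGTGTCTCTACTAGAGAGAGGACCTATAGTTGTATTCCCGTTGCACG-3'

The coding strand is complementary and antiparallel to the template: take the complement (A↔T, G↔C) and reverse.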